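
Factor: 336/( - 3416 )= - 6/61= -  2^1*3^1*61^(-1)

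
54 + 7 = 61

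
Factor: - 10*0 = 0^1 = 0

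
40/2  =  20 = 20.00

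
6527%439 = 381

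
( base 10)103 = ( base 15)6d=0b1100111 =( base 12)87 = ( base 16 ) 67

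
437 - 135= 302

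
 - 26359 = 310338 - 336697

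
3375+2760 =6135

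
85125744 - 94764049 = - 9638305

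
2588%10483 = 2588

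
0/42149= 0 = 0.00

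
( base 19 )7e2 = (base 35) 29U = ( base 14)1039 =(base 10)2795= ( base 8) 5353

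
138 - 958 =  - 820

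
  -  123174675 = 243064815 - 366239490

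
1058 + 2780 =3838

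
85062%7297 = 4795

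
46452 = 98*474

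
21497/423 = 50 + 347/423 = 50.82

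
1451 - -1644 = 3095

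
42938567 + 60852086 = 103790653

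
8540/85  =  100 + 8/17 = 100.47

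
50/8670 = 5/867 = 0.01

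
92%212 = 92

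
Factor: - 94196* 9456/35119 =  - 2^6*3^1* 7^ ( - 1)*29^( - 1)*173^( - 1)*197^1*23549^1 = - 890717376/35119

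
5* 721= 3605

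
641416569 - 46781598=594634971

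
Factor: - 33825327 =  - 3^1*1931^1*5839^1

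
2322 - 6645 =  -4323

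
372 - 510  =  -138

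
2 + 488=490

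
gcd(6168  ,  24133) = 1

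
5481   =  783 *7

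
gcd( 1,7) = 1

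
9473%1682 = 1063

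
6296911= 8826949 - 2530038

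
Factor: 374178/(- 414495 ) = - 826/915 = -  2^1*3^ ( -1)*5^( - 1)*7^1*59^1*61^ (  -  1)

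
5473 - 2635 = 2838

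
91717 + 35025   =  126742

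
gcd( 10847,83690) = 1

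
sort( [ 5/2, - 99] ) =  [ - 99,5/2]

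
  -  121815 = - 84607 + -37208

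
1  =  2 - 1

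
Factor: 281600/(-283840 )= - 880/887 = - 2^4*5^1*11^1*887^( - 1 )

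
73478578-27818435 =45660143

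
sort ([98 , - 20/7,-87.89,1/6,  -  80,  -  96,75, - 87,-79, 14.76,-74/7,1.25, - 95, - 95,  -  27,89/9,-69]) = [-96, -95,-95,  -  87.89,-87 ,  -  80, - 79,  -  69,-27, - 74/7, - 20/7,  1/6,1.25, 89/9, 14.76,75, 98]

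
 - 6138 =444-6582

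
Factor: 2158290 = 2^1*3^2*5^1*23981^1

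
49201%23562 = 2077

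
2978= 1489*2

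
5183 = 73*71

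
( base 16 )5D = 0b1011101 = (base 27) 3c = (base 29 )36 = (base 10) 93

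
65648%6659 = 5717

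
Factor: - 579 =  - 3^1*193^1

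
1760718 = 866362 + 894356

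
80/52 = 20/13 = 1.54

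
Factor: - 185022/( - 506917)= 342/937  =  2^1*3^2*19^1 * 937^(-1 ) 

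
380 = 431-51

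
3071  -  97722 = - 94651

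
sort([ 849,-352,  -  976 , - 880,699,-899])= [- 976, - 899 , - 880, - 352,699,849]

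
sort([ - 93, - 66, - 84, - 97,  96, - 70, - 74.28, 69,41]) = [-97, - 93, - 84 , - 74.28, - 70, - 66, 41, 69, 96] 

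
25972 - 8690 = 17282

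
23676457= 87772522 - 64096065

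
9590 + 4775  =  14365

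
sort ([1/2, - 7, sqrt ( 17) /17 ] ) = [ - 7,sqrt ( 17 )/17,1/2]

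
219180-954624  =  -735444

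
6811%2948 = 915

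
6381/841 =6381/841 = 7.59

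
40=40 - 0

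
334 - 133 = 201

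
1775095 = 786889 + 988206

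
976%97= 6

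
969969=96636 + 873333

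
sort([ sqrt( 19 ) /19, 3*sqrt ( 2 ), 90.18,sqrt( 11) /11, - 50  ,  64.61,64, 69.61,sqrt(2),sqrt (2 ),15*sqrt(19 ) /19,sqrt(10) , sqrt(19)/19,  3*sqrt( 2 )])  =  [ - 50,sqrt(19)/19, sqrt( 19 )/19, sqrt(  11 )/11,sqrt( 2), sqrt( 2),sqrt (10),15*sqrt(19 ) /19 , 3*sqrt( 2),  3*sqrt( 2), 64, 64.61,  69.61,90.18]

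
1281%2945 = 1281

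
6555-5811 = 744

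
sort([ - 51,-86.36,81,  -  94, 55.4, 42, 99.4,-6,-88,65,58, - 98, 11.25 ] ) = [ - 98, - 94, - 88,-86.36, - 51,  -  6,  11.25,42, 55.4,58,65,81, 99.4]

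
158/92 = 79/46 = 1.72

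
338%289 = 49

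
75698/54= 37849/27 =1401.81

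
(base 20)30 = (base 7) 114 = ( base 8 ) 74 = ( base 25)2A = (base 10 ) 60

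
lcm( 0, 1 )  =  0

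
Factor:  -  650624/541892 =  - 736/613 = - 2^5*23^1*613^( - 1 ) 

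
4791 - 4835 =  - 44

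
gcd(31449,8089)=1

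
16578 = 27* 614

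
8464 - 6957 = 1507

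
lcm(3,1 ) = 3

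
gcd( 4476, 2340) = 12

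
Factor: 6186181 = 17^1*167^1* 2179^1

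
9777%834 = 603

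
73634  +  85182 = 158816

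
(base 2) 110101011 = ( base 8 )653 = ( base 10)427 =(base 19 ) 139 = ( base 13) 26b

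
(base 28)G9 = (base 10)457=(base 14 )249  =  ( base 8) 711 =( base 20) 12H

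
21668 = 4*5417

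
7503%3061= 1381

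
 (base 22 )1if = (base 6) 4051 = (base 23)1FL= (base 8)1577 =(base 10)895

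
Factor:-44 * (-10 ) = 440 = 2^3*5^1*11^1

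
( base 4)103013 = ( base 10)1223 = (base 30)1AN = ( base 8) 2307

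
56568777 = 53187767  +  3381010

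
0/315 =0=0.00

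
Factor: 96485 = 5^1 * 23^1*839^1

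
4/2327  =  4/2327 = 0.00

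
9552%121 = 114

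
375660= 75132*5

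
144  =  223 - 79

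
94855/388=244  +  183/388 = 244.47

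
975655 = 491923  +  483732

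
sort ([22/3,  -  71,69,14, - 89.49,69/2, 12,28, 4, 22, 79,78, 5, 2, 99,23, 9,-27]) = [ - 89.49, - 71, - 27,2,  4, 5,22/3, 9, 12, 14, 22, 23, 28, 69/2, 69, 78, 79,99 ] 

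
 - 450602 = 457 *(-986) 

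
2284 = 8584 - 6300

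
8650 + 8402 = 17052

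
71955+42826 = 114781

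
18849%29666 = 18849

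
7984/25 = 319  +  9/25  =  319.36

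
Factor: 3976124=2^2*43^1*23117^1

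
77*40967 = 3154459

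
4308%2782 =1526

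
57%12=9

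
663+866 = 1529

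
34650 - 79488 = -44838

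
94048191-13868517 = 80179674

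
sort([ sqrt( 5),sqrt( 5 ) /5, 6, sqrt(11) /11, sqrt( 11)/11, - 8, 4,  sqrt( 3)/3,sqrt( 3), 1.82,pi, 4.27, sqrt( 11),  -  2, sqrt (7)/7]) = [ - 8,-2,sqrt( 11) /11, sqrt( 11)/11, sqrt(7)/7,sqrt( 5) /5,sqrt( 3 ) /3,sqrt(3 ),1.82,  sqrt( 5), pi, sqrt( 11), 4, 4.27, 6]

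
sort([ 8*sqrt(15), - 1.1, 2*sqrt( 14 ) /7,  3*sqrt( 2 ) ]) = [ - 1.1,2*sqrt(14 )/7,3*sqrt(2), 8 * sqrt( 15 )] 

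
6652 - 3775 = 2877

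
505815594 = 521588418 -15772824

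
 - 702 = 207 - 909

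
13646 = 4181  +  9465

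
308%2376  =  308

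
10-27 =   -  17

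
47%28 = 19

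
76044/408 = 6337/34 = 186.38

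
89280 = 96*930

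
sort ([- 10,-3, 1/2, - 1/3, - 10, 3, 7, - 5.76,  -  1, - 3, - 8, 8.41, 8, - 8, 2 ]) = [-10, - 10,- 8 , - 8, -5.76 , - 3,  -  3, - 1, - 1/3,1/2,  2, 3,7, 8, 8.41]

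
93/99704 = 93/99704 = 0.00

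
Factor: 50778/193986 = 7^1*31^1*829^( - 1 ) = 217/829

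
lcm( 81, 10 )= 810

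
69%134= 69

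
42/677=42/677 = 0.06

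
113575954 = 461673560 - 348097606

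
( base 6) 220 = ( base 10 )84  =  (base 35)2e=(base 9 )103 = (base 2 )1010100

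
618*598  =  369564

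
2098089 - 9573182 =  - 7475093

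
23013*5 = 115065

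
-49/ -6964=49/6964 = 0.01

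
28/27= 28/27 = 1.04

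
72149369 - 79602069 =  - 7452700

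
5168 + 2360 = 7528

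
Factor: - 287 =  - 7^1*41^1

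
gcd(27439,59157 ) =1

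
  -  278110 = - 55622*5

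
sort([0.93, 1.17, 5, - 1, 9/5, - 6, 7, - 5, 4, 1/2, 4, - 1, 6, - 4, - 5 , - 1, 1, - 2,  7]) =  [-6,  -  5  , - 5, - 4,-2, - 1, - 1 , - 1,1/2, 0.93, 1, 1.17, 9/5, 4, 4, 5, 6, 7,7 ]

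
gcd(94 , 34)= 2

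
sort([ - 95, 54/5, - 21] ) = [-95,  -  21, 54/5] 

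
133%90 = 43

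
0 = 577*0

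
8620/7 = 1231 + 3/7= 1231.43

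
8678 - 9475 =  - 797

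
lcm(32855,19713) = 98565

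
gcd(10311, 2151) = 3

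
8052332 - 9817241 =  - 1764909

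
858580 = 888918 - 30338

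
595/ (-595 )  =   - 1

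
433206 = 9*48134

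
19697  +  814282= 833979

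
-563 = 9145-9708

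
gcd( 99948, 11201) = 1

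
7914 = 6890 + 1024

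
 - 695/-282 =695/282 = 2.46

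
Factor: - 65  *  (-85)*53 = 292825 = 5^2 *13^1*17^1*53^1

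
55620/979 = 55620/979   =  56.81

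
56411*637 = 35933807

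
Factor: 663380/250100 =809/305 =5^( - 1)*61^(  -  1)*809^1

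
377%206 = 171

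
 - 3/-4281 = 1/1427  =  0.00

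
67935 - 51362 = 16573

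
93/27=31/9 = 3.44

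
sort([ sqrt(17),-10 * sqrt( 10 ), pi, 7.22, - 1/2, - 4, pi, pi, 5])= [-10 * sqrt( 10 ),-4, - 1/2, pi, pi, pi, sqrt(17 ), 5, 7.22]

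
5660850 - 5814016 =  - 153166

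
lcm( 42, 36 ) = 252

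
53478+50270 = 103748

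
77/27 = 2 + 23/27 = 2.85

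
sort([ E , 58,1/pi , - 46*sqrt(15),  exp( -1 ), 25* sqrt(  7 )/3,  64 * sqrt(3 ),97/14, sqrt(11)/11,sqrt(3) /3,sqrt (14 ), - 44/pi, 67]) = [ - 46*sqrt( 15), - 44/pi,  sqrt( 11)/11,1/pi,exp( - 1),  sqrt( 3) /3,E,sqrt(14) , 97/14, 25 * sqrt(7)/3,58,67,64*sqrt (3)]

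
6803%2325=2153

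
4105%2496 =1609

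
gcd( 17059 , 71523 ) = 1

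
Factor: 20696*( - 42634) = -2^4*13^1 *199^1*21317^1 = - 882353264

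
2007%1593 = 414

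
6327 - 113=6214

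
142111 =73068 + 69043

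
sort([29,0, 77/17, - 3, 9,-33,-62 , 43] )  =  [ -62 ,  -  33, - 3,0,77/17,9,29, 43 ]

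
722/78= 361/39  =  9.26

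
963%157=21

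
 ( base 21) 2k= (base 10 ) 62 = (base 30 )22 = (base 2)111110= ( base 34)1s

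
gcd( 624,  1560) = 312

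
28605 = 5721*5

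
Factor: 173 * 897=3^1*13^1*23^1*173^1 = 155181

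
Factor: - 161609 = -7^1*23087^1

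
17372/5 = 3474 + 2/5 = 3474.40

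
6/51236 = 3/25618 = 0.00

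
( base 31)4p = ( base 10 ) 149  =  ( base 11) 126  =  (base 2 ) 10010101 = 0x95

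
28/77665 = 4/11095= 0.00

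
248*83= 20584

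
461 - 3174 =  - 2713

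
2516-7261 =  - 4745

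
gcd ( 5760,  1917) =9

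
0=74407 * 0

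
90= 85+5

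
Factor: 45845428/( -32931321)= - 2^2 * 3^(-1 )*181^(  -  1)*60647^(-1) *11461357^1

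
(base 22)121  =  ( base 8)1021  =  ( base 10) 529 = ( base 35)F4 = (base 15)254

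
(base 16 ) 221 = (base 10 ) 545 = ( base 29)in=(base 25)lk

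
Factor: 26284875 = 3^1*5^3 * 29^1  *2417^1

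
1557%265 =232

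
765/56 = 765/56 = 13.66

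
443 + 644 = 1087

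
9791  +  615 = 10406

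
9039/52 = 9039/52 = 173.83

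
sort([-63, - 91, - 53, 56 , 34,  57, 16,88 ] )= [ - 91, - 63 , - 53, 16,34, 56,57, 88 ] 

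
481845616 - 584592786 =-102747170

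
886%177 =1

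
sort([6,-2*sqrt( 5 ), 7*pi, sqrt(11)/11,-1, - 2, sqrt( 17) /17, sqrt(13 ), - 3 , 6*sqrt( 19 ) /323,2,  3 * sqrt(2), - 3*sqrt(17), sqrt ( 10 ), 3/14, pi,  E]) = [ - 3 *sqrt(17) , - 2*sqrt( 5 ), - 3, - 2, - 1, 6*sqrt(19 )/323, 3/14,sqrt( 17)/17, sqrt ( 11)/11,  2,E, pi,  sqrt (10), sqrt(13 ), 3 * sqrt(2) , 6, 7*pi] 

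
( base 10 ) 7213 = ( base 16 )1c2d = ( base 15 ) 220D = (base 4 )1300231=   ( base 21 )g7a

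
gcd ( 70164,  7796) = 7796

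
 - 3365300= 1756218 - 5121518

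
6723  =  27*249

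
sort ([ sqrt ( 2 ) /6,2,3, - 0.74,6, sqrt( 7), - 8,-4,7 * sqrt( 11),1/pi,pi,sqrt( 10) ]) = [ - 8, - 4,-0.74,sqrt( 2 )/6, 1/pi,2, sqrt(7) , 3,pi,sqrt( 10),6,7*sqrt( 11)] 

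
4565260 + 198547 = 4763807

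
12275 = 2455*5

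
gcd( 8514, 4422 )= 66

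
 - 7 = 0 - 7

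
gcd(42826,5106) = 46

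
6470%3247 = 3223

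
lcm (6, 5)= 30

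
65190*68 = 4432920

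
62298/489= 127 + 65/163 =127.40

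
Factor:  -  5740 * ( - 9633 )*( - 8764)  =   - 2^4*3^1*5^1*7^2*13^2*19^1 * 41^1*313^1 =-  484591532880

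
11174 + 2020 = 13194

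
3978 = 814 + 3164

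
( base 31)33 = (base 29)39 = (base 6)240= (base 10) 96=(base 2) 1100000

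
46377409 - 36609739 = 9767670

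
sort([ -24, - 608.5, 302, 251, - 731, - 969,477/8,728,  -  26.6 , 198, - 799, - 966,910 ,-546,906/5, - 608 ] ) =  [ - 969, - 966,-799, - 731 , - 608.5,-608,-546, - 26.6, - 24, 477/8,906/5,198, 251,302,728, 910]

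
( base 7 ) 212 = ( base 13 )83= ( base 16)6b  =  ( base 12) 8b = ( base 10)107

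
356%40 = 36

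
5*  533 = 2665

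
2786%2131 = 655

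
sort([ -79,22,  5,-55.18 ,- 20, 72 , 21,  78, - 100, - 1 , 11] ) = [ - 100, - 79, - 55.18, - 20, - 1,5,11,21, 22, 72 , 78]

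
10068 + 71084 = 81152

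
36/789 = 12/263 = 0.05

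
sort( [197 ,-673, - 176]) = [  -  673, - 176, 197]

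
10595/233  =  45 + 110/233 = 45.47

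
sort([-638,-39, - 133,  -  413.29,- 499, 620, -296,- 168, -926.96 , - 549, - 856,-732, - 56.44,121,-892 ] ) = [ - 926.96,-892, - 856, - 732, - 638,  -  549, - 499,-413.29, - 296,  -  168,- 133,-56.44, - 39,121  ,  620] 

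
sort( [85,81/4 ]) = [ 81/4 , 85]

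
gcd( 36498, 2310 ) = 462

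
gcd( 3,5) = 1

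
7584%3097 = 1390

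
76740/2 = 38370 = 38370.00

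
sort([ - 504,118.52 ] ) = [ - 504,118.52]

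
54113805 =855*63291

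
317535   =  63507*5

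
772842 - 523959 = 248883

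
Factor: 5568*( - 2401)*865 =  - 2^6*3^1 * 5^1*7^4*29^1*173^1=- 11563984320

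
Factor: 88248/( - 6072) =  - 11^( - 1 ) * 23^( - 1) *3677^1 = - 3677/253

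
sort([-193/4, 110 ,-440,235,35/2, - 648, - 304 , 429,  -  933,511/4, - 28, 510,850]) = [-933,-648,-440,-304, - 193/4, - 28, 35/2 , 110, 511/4,235,429,  510,850]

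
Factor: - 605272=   - 2^3  *75659^1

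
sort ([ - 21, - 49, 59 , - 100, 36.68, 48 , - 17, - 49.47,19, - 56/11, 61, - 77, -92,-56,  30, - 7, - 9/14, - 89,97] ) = [  -  100, - 92, - 89, - 77, - 56,  -  49.47 , - 49, - 21, - 17, - 7, - 56/11,-9/14,19, 30,36.68,48, 59,  61, 97 ]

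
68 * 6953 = 472804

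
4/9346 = 2/4673 = 0.00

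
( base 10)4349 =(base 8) 10375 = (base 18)D7B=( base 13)1c97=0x10FD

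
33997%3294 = 1057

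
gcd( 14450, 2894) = 2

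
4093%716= 513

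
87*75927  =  6605649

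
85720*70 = 6000400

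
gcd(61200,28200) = 600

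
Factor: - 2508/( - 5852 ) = 3/7 = 3^1*7^( - 1)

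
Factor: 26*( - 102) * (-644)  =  1707888 = 2^4*3^1*7^1* 13^1 * 17^1 * 23^1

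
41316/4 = 10329 = 10329.00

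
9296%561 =320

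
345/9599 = 345/9599 = 0.04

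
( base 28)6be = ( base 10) 5026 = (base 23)9BC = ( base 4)1032202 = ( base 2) 1001110100010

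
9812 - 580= 9232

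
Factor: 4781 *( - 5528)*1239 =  - 32745986952 = - 2^3 * 3^1*7^2*59^1*683^1*691^1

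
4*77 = 308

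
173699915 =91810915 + 81889000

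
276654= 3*92218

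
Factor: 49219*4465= 5^1*19^1*47^1 * 83^1*593^1 =219762835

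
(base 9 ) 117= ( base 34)2t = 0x61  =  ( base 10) 97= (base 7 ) 166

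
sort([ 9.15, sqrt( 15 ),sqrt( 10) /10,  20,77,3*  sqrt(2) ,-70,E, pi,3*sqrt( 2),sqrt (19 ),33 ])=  [-70,sqrt(10 ) /10,E, pi , sqrt(15 ), 3*sqrt( 2),3*sqrt( 2 ),sqrt(19 ),9.15,20,  33,77]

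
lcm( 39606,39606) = 39606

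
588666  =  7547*78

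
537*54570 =29304090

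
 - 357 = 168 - 525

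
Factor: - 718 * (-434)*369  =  2^2*3^2*7^1*31^1 * 41^1*359^1  =  114984828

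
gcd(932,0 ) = 932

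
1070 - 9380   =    -  8310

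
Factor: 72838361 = 1427^1*51043^1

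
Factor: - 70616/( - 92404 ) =2^1*7^1*97^1*1777^ ( - 1) =1358/1777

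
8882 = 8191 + 691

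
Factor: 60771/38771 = 3^1*47^1*137^( - 1 )*283^ ( - 1 )* 431^1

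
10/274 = 5/137 = 0.04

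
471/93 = 157/31 = 5.06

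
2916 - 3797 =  - 881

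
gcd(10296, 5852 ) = 44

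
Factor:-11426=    - 2^1*29^1 * 197^1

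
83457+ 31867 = 115324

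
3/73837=3/73837  =  0.00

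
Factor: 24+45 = 3^1* 23^1 = 69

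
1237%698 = 539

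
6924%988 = 8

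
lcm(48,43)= 2064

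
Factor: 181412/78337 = 44/19=2^2*11^1*19^( - 1)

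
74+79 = 153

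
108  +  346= 454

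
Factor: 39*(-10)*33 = -12870  =  -  2^1* 3^2*5^1* 11^1*13^1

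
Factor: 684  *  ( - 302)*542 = - 2^4*3^2*19^1*151^1 *271^1= - 111959856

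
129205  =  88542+40663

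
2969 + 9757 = 12726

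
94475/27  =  94475/27 =3499.07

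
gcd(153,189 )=9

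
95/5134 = 95/5134 = 0.02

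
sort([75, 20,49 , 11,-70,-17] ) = [  -  70,  -  17,11,20, 49,75 ]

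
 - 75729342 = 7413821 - 83143163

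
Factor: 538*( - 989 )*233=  - 123975106 = - 2^1*23^1*43^1*233^1*269^1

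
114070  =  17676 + 96394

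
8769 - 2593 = 6176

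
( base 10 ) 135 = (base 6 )343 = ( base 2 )10000111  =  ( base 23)5K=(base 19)72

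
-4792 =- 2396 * 2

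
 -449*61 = -27389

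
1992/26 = 76 + 8/13 = 76.62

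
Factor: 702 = 2^1*3^3*13^1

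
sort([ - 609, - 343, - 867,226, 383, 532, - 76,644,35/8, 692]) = [ - 867  , - 609,  -  343, - 76, 35/8, 226, 383,532,644,692]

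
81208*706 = 57332848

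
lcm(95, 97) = 9215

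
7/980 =1/140= 0.01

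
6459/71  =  90+69/71 = 90.97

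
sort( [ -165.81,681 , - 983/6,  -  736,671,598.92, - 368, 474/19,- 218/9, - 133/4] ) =[ - 736,  -  368, - 165.81, -983/6, - 133/4,- 218/9,474/19, 598.92,671,681 ]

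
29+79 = 108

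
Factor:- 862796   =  - 2^2 * 11^1 * 19609^1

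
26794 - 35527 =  - 8733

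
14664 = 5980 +8684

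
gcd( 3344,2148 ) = 4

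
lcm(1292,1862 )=63308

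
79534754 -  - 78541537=158076291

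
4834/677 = 7 + 95/677 = 7.14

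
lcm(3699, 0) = 0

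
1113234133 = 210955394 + 902278739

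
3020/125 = 24 + 4/25 =24.16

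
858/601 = 858/601= 1.43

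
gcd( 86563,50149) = 1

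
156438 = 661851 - 505413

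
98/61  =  1 + 37/61=   1.61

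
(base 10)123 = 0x7b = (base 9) 146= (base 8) 173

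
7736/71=7736/71 = 108.96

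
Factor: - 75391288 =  - 2^3*7^1*1346273^1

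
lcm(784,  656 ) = 32144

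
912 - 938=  - 26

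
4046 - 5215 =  - 1169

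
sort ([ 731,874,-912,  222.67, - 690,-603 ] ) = [ - 912 ,-690,-603, 222.67,731,874]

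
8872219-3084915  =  5787304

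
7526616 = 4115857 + 3410759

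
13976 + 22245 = 36221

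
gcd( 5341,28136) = 1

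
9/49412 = 9/49412 = 0.00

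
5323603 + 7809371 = 13132974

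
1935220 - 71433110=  - 69497890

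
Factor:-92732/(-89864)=2^( - 1)*47^ (  -  1)*97^1 = 97/94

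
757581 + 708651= 1466232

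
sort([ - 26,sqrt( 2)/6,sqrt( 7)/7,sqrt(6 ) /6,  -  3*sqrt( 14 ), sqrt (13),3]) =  [-26, - 3*sqrt( 14),sqrt(2 ) /6, sqrt( 7 ) /7, sqrt( 6)/6, 3,sqrt(  13)]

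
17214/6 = 2869 = 2869.00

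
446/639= 446/639 = 0.70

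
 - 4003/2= -4003/2 = - 2001.50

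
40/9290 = 4/929= 0.00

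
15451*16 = 247216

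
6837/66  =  103 + 13/22 = 103.59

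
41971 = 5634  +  36337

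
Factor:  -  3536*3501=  - 12379536=- 2^4*3^2*13^1* 17^1*389^1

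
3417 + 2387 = 5804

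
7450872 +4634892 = 12085764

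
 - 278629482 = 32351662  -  310981144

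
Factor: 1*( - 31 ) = - 31 = - 31^1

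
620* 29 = 17980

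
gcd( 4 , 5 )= 1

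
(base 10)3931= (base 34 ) 3DL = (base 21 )8j4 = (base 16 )f5b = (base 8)7533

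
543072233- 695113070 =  - 152040837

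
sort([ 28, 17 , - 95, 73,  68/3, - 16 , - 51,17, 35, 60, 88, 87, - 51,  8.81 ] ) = [ - 95, - 51, - 51, - 16,  8.81, 17, 17, 68/3,28, 35,60, 73,87, 88] 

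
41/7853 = 41/7853 = 0.01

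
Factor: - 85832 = - 2^3*10729^1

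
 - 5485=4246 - 9731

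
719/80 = 8+ 79/80 = 8.99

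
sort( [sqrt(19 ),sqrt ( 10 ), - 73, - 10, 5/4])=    [ - 73,  -  10,5/4, sqrt( 10),sqrt( 19 )]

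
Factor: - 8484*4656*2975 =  - 2^6*3^2 * 5^2*7^2*17^1*97^1*101^1 = - 117516974400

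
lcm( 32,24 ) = 96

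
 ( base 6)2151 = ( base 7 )1312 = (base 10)499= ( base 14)279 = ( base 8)763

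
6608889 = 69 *95781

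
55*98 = 5390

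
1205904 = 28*43068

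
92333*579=53460807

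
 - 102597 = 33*(-3109 ) 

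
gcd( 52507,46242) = 7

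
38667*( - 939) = -36308313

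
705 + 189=894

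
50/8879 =50/8879 = 0.01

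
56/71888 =7/8986 = 0.00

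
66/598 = 33/299  =  0.11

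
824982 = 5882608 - 5057626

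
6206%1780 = 866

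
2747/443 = 6 + 89/443 =6.20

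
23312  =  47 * 496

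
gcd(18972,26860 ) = 68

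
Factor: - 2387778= -2^1 * 3^1* 397963^1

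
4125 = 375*11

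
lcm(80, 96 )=480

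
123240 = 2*61620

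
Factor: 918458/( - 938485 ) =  - 2^1*5^( -1)*17^( -1)*61^( - 1) *181^ ( - 1 )*459229^1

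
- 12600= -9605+-2995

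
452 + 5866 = 6318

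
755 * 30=22650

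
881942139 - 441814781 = 440127358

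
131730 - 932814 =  - 801084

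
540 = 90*6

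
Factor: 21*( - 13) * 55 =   -  3^1 * 5^1*7^1 * 11^1*13^1 = - 15015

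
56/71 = 56/71 = 0.79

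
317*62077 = 19678409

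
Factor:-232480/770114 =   -  2^4*5^1*1453^1*385057^ (-1)  =  - 116240/385057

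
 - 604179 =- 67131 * 9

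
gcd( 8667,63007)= 1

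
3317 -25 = 3292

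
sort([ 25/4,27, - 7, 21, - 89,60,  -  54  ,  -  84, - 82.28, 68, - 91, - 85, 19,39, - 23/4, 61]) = [  -  91,-89, - 85, - 84, - 82.28,  -  54,  -  7,  -  23/4, 25/4,19,  21,27,39,60,61,68 ]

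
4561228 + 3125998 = 7687226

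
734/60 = 12 + 7/30 =12.23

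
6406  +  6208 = 12614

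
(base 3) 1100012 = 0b1111010001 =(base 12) 695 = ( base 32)uh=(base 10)977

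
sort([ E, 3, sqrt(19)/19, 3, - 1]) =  [ - 1,  sqrt( 19) /19,E, 3,3 ] 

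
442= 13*34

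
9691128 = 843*11496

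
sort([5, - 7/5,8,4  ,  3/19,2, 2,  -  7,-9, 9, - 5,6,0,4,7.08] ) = [ - 9,- 7, - 5 , - 7/5,0,3/19,  2, 2, 4 , 4,5,6,7.08, 8,9]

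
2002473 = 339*5907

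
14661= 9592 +5069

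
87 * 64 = 5568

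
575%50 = 25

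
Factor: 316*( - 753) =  - 2^2*3^1  *  79^1*251^1 = - 237948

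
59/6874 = 59/6874  =  0.01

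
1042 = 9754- 8712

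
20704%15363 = 5341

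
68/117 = 68/117 =0.58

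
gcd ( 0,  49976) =49976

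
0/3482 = 0 = 0.00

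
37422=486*77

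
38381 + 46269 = 84650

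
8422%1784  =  1286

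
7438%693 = 508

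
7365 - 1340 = 6025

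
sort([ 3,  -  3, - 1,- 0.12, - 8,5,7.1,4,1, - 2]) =[ - 8, - 3, - 2, - 1, - 0.12,1,3,4,5,7.1 ] 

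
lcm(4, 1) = 4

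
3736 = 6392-2656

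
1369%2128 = 1369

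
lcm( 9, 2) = 18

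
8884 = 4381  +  4503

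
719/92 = 719/92 = 7.82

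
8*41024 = 328192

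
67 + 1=68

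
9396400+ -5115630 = 4280770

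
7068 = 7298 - 230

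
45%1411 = 45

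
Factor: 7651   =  7^1*1093^1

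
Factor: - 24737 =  - 29^1* 853^1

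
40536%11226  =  6858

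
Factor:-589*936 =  - 2^3*3^2*13^1*19^1*31^1 = -551304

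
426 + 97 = 523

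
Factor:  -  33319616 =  - 2^6*11^1*19^1*47^1*53^1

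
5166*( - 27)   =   - 139482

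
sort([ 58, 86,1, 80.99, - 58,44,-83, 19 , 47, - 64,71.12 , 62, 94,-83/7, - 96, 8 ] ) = [-96, -83,-64 , - 58 , - 83/7,1, 8, 19,  44, 47, 58,62, 71.12, 80.99,86,94 ] 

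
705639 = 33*21383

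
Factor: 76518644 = 2^2* 53^1 * 61^2*97^1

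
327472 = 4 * 81868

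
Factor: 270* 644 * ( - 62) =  - 2^4* 3^3*5^1 * 7^1*23^1*31^1 = - 10780560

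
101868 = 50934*2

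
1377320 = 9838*140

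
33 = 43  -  10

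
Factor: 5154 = 2^1*3^1* 859^1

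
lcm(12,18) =36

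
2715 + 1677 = 4392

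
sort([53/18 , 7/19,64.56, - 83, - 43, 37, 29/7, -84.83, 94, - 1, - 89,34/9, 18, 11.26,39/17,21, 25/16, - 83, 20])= [ - 89,  -  84.83,-83, - 83 , - 43, - 1, 7/19, 25/16, 39/17,53/18,34/9, 29/7, 11.26, 18,20, 21, 37,64.56, 94]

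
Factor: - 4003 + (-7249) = - 11252 = -2^2*29^1*97^1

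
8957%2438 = 1643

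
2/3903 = 2/3903 = 0.00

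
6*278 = 1668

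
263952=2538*104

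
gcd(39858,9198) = 3066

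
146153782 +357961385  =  504115167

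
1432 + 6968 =8400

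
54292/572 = 13573/143  =  94.92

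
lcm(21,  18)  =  126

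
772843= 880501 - 107658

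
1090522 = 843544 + 246978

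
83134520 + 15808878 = 98943398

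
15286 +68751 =84037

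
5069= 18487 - 13418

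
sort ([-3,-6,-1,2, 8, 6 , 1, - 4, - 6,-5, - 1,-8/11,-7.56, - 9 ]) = [ - 9, - 7.56, - 6,-6,-5, -4, -3,  -  1,-1, - 8/11, 1, 2, 6, 8]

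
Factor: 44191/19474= 59/26 = 2^( - 1)  *13^ ( - 1) * 59^1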